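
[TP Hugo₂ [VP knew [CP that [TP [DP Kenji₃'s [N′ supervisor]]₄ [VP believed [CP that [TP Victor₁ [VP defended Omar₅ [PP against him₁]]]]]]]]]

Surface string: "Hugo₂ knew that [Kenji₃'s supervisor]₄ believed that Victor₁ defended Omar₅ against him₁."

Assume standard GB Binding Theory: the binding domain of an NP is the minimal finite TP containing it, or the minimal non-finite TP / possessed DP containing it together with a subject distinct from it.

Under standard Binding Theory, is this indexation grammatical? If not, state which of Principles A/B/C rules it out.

The two coindexed NPs are *Victor₁* and *him₁*.
*him₁* is a pronoun. Its binding domain is the embedded TP, whose subject is Victor₁.
*Victor₁* c-commands it within that domain and carries the same index.
The pronoun is locally bound → Principle B violation.

Principle B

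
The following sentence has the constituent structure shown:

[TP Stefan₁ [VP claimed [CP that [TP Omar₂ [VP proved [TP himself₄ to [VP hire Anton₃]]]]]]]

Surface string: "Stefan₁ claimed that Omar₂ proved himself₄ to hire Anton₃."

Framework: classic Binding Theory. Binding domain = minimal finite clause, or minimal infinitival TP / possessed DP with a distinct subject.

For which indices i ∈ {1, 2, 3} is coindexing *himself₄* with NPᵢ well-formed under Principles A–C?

{2}

*himself* is an anaphor, so Principle A applies: it must be bound in its binding domain.
Binding domain of *himself₄*: the embedded TP, whose subject is Omar₂.
*Stefan₁* c-commands the anaphor but is outside its binding domain → cannot satisfy Principle A.
*Omar₂* c-commands the anaphor within its binding domain → licit binder.
*Anton₃* does not c-command the anaphor → cannot bind it.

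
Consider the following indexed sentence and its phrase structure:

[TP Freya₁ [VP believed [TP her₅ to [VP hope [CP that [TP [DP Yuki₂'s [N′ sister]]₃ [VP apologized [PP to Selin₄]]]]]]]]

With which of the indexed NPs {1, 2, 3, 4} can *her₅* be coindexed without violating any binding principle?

none

*her* is a pronoun, so Principle B applies: it must be free in its binding domain.
Binding domain of *her₅*: the matrix TP, whose subject is Freya₁.
*Freya₁* c-commands the pronoun within its binding domain → coindexation would violate Principle B.
*Yuki₂*: the pronoun c-commands this R-expression → coindexation would violate Principle C on *Yuki₂*.
*[Yuki₂'s sister]₃*: the pronoun c-commands this R-expression → coindexation would violate Principle C on *[Yuki₂'s sister]₃*.
*Selin₄*: the pronoun c-commands this R-expression → coindexation would violate Principle C on *Selin₄*.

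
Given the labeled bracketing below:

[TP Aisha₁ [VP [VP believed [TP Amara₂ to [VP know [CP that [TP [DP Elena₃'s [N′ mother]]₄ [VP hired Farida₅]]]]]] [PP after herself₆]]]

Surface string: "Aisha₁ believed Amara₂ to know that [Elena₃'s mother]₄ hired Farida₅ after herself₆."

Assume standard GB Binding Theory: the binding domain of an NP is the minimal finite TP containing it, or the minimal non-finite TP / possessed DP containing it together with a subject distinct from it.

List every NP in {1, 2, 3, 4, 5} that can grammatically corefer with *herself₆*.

*herself* is an anaphor, so Principle A applies: it must be bound in its binding domain.
Binding domain of *herself₆*: the matrix TP, whose subject is Aisha₁.
*Aisha₁* c-commands the anaphor within its binding domain → licit binder.
*Amara₂* does not c-command the anaphor → cannot bind it.
*Elena₃* does not c-command the anaphor → cannot bind it.
*[Elena₃'s mother]₄* does not c-command the anaphor → cannot bind it.
*Farida₅* does not c-command the anaphor → cannot bind it.

{1}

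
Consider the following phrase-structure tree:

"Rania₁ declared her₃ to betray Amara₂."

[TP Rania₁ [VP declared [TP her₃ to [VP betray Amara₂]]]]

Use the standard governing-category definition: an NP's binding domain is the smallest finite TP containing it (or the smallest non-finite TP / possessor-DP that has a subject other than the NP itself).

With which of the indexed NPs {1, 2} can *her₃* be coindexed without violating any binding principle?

none

*her* is a pronoun, so Principle B applies: it must be free in its binding domain.
Binding domain of *her₃*: the matrix TP, whose subject is Rania₁.
*Rania₁* c-commands the pronoun within its binding domain → coindexation would violate Principle B.
*Amara₂*: the pronoun c-commands this R-expression → coindexation would violate Principle C on *Amara₂*.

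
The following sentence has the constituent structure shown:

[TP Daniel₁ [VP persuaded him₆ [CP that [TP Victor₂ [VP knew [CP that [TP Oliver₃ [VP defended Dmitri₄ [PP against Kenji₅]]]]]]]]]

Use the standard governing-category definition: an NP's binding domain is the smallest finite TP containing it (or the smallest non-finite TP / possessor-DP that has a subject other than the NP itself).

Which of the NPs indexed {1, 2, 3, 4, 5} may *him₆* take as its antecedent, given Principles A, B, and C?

none

*him* is a pronoun, so Principle B applies: it must be free in its binding domain.
Binding domain of *him₆*: the matrix TP, whose subject is Daniel₁.
*Daniel₁* c-commands the pronoun within its binding domain → coindexation would violate Principle B.
*Victor₂*: the pronoun c-commands this R-expression → coindexation would violate Principle C on *Victor₂*.
*Oliver₃*: the pronoun c-commands this R-expression → coindexation would violate Principle C on *Oliver₃*.
*Dmitri₄*: the pronoun c-commands this R-expression → coindexation would violate Principle C on *Dmitri₄*.
*Kenji₅*: the pronoun c-commands this R-expression → coindexation would violate Principle C on *Kenji₅*.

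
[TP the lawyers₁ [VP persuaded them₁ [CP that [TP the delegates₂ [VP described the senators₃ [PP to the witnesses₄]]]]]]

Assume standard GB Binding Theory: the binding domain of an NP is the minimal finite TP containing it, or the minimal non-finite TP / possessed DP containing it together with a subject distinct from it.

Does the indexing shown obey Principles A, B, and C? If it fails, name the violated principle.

Principle B

The two coindexed NPs are *the lawyers₁* and *them₁*.
*them₁* is a pronoun. Its binding domain is the matrix TP, whose subject is the lawyers₁.
*the lawyers₁* c-commands it within that domain and carries the same index.
The pronoun is locally bound → Principle B violation.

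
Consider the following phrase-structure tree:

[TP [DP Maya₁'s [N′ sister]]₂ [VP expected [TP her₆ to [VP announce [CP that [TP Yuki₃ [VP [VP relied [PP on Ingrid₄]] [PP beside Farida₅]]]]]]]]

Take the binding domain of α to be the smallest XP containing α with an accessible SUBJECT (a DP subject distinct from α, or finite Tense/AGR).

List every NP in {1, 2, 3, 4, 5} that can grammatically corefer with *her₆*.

{1}

*her* is a pronoun, so Principle B applies: it must be free in its binding domain.
Binding domain of *her₆*: the matrix TP, whose subject is [Maya₁'s sister]₂.
*Maya₁* and the pronoun do not c-command one another → neither Principle B nor Principle C is at stake; coindexation permitted.
*[Maya₁'s sister]₂* c-commands the pronoun within its binding domain → coindexation would violate Principle B.
*Yuki₃*: the pronoun c-commands this R-expression → coindexation would violate Principle C on *Yuki₃*.
*Ingrid₄*: the pronoun c-commands this R-expression → coindexation would violate Principle C on *Ingrid₄*.
*Farida₅*: the pronoun c-commands this R-expression → coindexation would violate Principle C on *Farida₅*.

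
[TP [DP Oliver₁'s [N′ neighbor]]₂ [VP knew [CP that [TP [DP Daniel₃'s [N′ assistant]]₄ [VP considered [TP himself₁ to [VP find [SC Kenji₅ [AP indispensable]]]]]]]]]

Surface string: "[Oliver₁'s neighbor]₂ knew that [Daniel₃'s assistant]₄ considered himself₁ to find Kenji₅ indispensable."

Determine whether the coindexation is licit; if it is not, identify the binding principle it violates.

Principle A

The two coindexed NPs are *Oliver₁* and *himself₁*.
*himself₁* is an anaphor. Principle A requires it to be bound within its binding domain — the embedded TP, whose subject is [Daniel₃'s assistant]₄.
Within that domain it is c-commanded by *[Daniel₃'s assistant]₄*, which does not share its index.
*Oliver₁* does not c-command the anaphor at all.
The anaphor is unbound in its domain → Principle A violation.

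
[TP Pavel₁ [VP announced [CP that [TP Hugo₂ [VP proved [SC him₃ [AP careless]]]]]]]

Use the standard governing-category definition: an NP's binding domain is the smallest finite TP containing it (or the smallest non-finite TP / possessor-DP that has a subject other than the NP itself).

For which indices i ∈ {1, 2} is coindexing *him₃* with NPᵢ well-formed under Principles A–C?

*him* is a pronoun, so Principle B applies: it must be free in its binding domain.
Binding domain of *him₃*: the embedded TP, whose subject is Hugo₂.
*Pavel₁* c-commands the pronoun but from outside its binding domain, and is not c-commanded by it → coindexation permitted.
*Hugo₂* c-commands the pronoun within its binding domain → coindexation would violate Principle B.

{1}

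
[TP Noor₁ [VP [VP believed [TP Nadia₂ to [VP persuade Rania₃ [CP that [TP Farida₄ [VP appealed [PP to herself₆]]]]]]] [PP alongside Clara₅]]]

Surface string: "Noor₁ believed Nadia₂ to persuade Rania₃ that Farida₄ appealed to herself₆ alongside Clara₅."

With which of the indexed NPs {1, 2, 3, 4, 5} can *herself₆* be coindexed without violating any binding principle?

{4}

*herself* is an anaphor, so Principle A applies: it must be bound in its binding domain.
Binding domain of *herself₆*: the embedded TP, whose subject is Farida₄.
*Noor₁* c-commands the anaphor but is outside its binding domain → cannot satisfy Principle A.
*Nadia₂* c-commands the anaphor but is outside its binding domain → cannot satisfy Principle A.
*Rania₃* c-commands the anaphor but is outside its binding domain → cannot satisfy Principle A.
*Farida₄* c-commands the anaphor within its binding domain → licit binder.
*Clara₅* does not c-command the anaphor → cannot bind it.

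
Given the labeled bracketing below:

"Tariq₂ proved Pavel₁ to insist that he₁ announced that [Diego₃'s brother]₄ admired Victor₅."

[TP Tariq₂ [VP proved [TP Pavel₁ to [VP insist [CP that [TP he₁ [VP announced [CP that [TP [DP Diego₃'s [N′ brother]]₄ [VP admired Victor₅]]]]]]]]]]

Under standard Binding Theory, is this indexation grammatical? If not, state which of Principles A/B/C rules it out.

The two coindexed NPs are *Pavel₁* and *he₁*.
*he₁* is a pronoun; nothing c-commands it within its binding domain (the embedded TP.), so Principle B holds trivially.
*Pavel₁* is an R-expression; *he₁* does not c-command it, and no other NP shares its index, so Principle C is satisfied.
All principles are respected.

grammatical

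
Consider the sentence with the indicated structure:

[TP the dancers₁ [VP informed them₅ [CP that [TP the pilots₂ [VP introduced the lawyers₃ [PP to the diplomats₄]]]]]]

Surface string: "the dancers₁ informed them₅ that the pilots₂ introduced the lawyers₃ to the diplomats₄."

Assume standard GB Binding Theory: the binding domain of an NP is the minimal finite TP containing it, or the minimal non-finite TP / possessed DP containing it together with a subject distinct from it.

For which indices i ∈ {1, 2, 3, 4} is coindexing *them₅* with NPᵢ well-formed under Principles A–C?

none

*them* is a pronoun, so Principle B applies: it must be free in its binding domain.
Binding domain of *them₅*: the matrix TP, whose subject is the dancers₁.
*the dancers₁* c-commands the pronoun within its binding domain → coindexation would violate Principle B.
*the pilots₂*: the pronoun c-commands this R-expression → coindexation would violate Principle C on *the pilots₂*.
*the lawyers₃*: the pronoun c-commands this R-expression → coindexation would violate Principle C on *the lawyers₃*.
*the diplomats₄*: the pronoun c-commands this R-expression → coindexation would violate Principle C on *the diplomats₄*.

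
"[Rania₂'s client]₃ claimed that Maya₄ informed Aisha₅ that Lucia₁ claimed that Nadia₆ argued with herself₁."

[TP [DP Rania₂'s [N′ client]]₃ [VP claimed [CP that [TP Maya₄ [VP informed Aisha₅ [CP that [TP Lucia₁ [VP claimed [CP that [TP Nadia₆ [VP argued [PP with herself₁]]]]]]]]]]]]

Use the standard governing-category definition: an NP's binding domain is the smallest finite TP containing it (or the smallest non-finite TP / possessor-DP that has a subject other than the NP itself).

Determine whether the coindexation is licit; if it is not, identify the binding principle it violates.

Principle A

The two coindexed NPs are *Lucia₁* and *herself₁*.
*herself₁* is an anaphor. Principle A requires it to be bound within its binding domain — the embedded TP, whose subject is Nadia₆.
Within that domain it is c-commanded by *Nadia₆*, which does not share its index.
*Lucia₁* does c-command the anaphor, but from outside its binding domain.
The anaphor is unbound in its domain → Principle A violation.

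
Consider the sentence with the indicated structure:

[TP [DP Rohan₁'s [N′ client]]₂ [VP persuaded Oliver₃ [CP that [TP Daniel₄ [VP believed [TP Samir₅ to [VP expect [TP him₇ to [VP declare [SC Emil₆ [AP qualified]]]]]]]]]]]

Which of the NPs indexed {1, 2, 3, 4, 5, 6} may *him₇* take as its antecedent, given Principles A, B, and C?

*him* is a pronoun, so Principle B applies: it must be free in its binding domain.
Binding domain of *him₇*: the embedded TP, whose subject is Samir₅.
*Rohan₁* and the pronoun do not c-command one another → neither Principle B nor Principle C is at stake; coindexation permitted.
*[Rohan₁'s client]₂* c-commands the pronoun but from outside its binding domain, and is not c-commanded by it → coindexation permitted.
*Oliver₃* c-commands the pronoun but from outside its binding domain, and is not c-commanded by it → coindexation permitted.
*Daniel₄* c-commands the pronoun but from outside its binding domain, and is not c-commanded by it → coindexation permitted.
*Samir₅* c-commands the pronoun within its binding domain → coindexation would violate Principle B.
*Emil₆*: the pronoun c-commands this R-expression → coindexation would violate Principle C on *Emil₆*.

{1, 2, 3, 4}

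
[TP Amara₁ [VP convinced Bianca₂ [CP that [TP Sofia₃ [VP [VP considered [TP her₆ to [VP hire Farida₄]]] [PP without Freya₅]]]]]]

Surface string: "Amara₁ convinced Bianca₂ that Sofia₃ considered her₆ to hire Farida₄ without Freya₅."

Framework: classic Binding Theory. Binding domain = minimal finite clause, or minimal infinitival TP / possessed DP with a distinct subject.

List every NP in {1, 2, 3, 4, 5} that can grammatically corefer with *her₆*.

*her* is a pronoun, so Principle B applies: it must be free in its binding domain.
Binding domain of *her₆*: the embedded TP, whose subject is Sofia₃.
*Amara₁* c-commands the pronoun but from outside its binding domain, and is not c-commanded by it → coindexation permitted.
*Bianca₂* c-commands the pronoun but from outside its binding domain, and is not c-commanded by it → coindexation permitted.
*Sofia₃* c-commands the pronoun within its binding domain → coindexation would violate Principle B.
*Farida₄*: the pronoun c-commands this R-expression → coindexation would violate Principle C on *Farida₄*.
*Freya₅* and the pronoun do not c-command one another → neither Principle B nor Principle C is at stake; coindexation permitted.

{1, 2, 5}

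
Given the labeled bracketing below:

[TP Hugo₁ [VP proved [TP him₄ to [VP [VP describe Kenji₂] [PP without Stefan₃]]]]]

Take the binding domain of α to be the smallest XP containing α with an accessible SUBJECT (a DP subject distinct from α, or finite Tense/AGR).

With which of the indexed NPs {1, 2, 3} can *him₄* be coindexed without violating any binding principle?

*him* is a pronoun, so Principle B applies: it must be free in its binding domain.
Binding domain of *him₄*: the matrix TP, whose subject is Hugo₁.
*Hugo₁* c-commands the pronoun within its binding domain → coindexation would violate Principle B.
*Kenji₂*: the pronoun c-commands this R-expression → coindexation would violate Principle C on *Kenji₂*.
*Stefan₃*: the pronoun c-commands this R-expression → coindexation would violate Principle C on *Stefan₃*.

none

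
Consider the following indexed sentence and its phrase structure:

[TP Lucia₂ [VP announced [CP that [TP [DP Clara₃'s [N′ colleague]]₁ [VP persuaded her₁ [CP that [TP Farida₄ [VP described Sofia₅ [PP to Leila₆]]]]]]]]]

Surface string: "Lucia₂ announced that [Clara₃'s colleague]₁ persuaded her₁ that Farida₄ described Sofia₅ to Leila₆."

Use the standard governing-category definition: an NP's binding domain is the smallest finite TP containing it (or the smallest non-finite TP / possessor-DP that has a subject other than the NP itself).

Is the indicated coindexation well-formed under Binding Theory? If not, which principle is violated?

Principle B

The two coindexed NPs are *[Clara₃'s colleague]₁* and *her₁*.
*her₁* is a pronoun. Its binding domain is the embedded TP, whose subject is [Clara₃'s colleague]₁.
*[Clara₃'s colleague]₁* c-commands it within that domain and carries the same index.
The pronoun is locally bound → Principle B violation.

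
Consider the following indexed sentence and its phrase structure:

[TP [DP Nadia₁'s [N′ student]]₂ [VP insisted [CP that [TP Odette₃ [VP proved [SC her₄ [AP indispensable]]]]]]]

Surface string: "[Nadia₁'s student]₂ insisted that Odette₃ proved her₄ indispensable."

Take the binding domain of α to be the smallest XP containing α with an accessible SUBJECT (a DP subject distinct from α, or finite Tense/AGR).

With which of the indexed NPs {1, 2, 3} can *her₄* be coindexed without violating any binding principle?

*her* is a pronoun, so Principle B applies: it must be free in its binding domain.
Binding domain of *her₄*: the embedded TP, whose subject is Odette₃.
*Nadia₁* and the pronoun do not c-command one another → neither Principle B nor Principle C is at stake; coindexation permitted.
*[Nadia₁'s student]₂* c-commands the pronoun but from outside its binding domain, and is not c-commanded by it → coindexation permitted.
*Odette₃* c-commands the pronoun within its binding domain → coindexation would violate Principle B.

{1, 2}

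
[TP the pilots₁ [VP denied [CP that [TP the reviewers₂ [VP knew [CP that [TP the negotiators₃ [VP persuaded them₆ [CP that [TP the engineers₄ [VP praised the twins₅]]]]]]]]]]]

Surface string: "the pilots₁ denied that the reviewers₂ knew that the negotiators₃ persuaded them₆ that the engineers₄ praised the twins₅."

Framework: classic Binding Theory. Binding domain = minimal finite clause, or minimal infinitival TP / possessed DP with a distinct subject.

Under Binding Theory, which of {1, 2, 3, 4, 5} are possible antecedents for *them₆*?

{1, 2}

*them* is a pronoun, so Principle B applies: it must be free in its binding domain.
Binding domain of *them₆*: the embedded TP, whose subject is the negotiators₃.
*the pilots₁* c-commands the pronoun but from outside its binding domain, and is not c-commanded by it → coindexation permitted.
*the reviewers₂* c-commands the pronoun but from outside its binding domain, and is not c-commanded by it → coindexation permitted.
*the negotiators₃* c-commands the pronoun within its binding domain → coindexation would violate Principle B.
*the engineers₄*: the pronoun c-commands this R-expression → coindexation would violate Principle C on *the engineers₄*.
*the twins₅*: the pronoun c-commands this R-expression → coindexation would violate Principle C on *the twins₅*.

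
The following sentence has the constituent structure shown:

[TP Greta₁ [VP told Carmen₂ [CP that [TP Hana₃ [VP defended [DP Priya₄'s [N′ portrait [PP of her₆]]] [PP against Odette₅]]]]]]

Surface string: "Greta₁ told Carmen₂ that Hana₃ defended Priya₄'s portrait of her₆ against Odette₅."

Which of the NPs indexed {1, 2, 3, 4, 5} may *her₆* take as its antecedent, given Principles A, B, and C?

*her* is a pronoun, so Principle B applies: it must be free in its binding domain.
Binding domain of *her₆*: the possessed DP, whose subject is Priya₄.
*Greta₁* c-commands the pronoun but from outside its binding domain, and is not c-commanded by it → coindexation permitted.
*Carmen₂* c-commands the pronoun but from outside its binding domain, and is not c-commanded by it → coindexation permitted.
*Hana₃* c-commands the pronoun but from outside its binding domain, and is not c-commanded by it → coindexation permitted.
*Priya₄* c-commands the pronoun within its binding domain → coindexation would violate Principle B.
*Odette₅* and the pronoun do not c-command one another → neither Principle B nor Principle C is at stake; coindexation permitted.

{1, 2, 3, 5}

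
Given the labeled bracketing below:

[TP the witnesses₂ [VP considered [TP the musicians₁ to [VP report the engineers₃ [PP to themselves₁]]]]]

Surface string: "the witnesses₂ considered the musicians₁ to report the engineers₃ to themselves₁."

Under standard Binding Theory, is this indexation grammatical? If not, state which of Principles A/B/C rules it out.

grammatical

The two coindexed NPs are *the musicians₁* and *themselves₁*.
*themselves₁* is an anaphor; its binding domain is the embedded TP, whose subject is the musicians₁. *the musicians₁* c-commands it within that domain and shares its index, so Principle A is satisfied.
*the musicians₁* is an R-expression; *themselves₁* does not c-command it, and no other NP shares its index, so Principle C is satisfied.
All principles are respected.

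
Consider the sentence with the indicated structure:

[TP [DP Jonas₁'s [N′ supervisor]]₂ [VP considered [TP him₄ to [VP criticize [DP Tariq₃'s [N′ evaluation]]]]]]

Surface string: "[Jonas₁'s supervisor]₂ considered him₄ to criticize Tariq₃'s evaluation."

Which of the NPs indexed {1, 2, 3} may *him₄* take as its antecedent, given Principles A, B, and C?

{1}

*him* is a pronoun, so Principle B applies: it must be free in its binding domain.
Binding domain of *him₄*: the matrix TP, whose subject is [Jonas₁'s supervisor]₂.
*Jonas₁* and the pronoun do not c-command one another → neither Principle B nor Principle C is at stake; coindexation permitted.
*[Jonas₁'s supervisor]₂* c-commands the pronoun within its binding domain → coindexation would violate Principle B.
*Tariq₃*: the pronoun c-commands this R-expression → coindexation would violate Principle C on *Tariq₃*.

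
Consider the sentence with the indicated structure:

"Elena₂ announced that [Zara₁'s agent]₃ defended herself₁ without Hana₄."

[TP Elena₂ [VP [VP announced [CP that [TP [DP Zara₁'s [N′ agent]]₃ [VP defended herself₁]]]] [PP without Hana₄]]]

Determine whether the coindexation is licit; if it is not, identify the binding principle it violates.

Principle A

The two coindexed NPs are *Zara₁* and *herself₁*.
*herself₁* is an anaphor. Principle A requires it to be bound within its binding domain — the embedded TP, whose subject is [Zara₁'s agent]₃.
Within that domain it is c-commanded by *[Zara₁'s agent]₃*, which does not share its index.
*Zara₁* does not c-command the anaphor at all.
The anaphor is unbound in its domain → Principle A violation.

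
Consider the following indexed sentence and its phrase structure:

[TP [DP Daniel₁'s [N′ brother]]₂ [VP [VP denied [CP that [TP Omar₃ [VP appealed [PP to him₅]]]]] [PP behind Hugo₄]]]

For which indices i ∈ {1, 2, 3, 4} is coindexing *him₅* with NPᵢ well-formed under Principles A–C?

{1, 2, 4}

*him* is a pronoun, so Principle B applies: it must be free in its binding domain.
Binding domain of *him₅*: the embedded TP, whose subject is Omar₃.
*Daniel₁* and the pronoun do not c-command one another → neither Principle B nor Principle C is at stake; coindexation permitted.
*[Daniel₁'s brother]₂* c-commands the pronoun but from outside its binding domain, and is not c-commanded by it → coindexation permitted.
*Omar₃* c-commands the pronoun within its binding domain → coindexation would violate Principle B.
*Hugo₄* and the pronoun do not c-command one another → neither Principle B nor Principle C is at stake; coindexation permitted.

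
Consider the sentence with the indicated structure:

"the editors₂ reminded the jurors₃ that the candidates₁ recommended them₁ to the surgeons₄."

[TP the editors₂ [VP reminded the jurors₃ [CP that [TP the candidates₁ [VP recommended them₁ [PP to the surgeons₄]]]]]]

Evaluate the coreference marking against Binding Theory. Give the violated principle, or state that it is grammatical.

Principle B

The two coindexed NPs are *the candidates₁* and *them₁*.
*them₁* is a pronoun. Its binding domain is the embedded TP, whose subject is the candidates₁.
*the candidates₁* c-commands it within that domain and carries the same index.
The pronoun is locally bound → Principle B violation.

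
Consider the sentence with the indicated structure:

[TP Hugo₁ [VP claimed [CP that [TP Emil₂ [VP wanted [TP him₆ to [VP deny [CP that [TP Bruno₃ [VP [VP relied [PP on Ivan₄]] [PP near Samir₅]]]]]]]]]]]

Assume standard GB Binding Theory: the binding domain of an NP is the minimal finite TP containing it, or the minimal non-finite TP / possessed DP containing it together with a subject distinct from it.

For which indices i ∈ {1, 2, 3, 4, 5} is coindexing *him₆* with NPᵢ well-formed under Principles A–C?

*him* is a pronoun, so Principle B applies: it must be free in its binding domain.
Binding domain of *him₆*: the embedded TP, whose subject is Emil₂.
*Hugo₁* c-commands the pronoun but from outside its binding domain, and is not c-commanded by it → coindexation permitted.
*Emil₂* c-commands the pronoun within its binding domain → coindexation would violate Principle B.
*Bruno₃*: the pronoun c-commands this R-expression → coindexation would violate Principle C on *Bruno₃*.
*Ivan₄*: the pronoun c-commands this R-expression → coindexation would violate Principle C on *Ivan₄*.
*Samir₅*: the pronoun c-commands this R-expression → coindexation would violate Principle C on *Samir₅*.

{1}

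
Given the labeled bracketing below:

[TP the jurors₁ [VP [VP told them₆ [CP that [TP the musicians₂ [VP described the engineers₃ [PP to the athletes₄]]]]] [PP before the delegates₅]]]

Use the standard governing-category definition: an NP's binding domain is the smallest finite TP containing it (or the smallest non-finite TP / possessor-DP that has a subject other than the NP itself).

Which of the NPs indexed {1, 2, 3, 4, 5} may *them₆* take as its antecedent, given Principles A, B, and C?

*them* is a pronoun, so Principle B applies: it must be free in its binding domain.
Binding domain of *them₆*: the matrix TP, whose subject is the jurors₁.
*the jurors₁* c-commands the pronoun within its binding domain → coindexation would violate Principle B.
*the musicians₂*: the pronoun c-commands this R-expression → coindexation would violate Principle C on *the musicians₂*.
*the engineers₃*: the pronoun c-commands this R-expression → coindexation would violate Principle C on *the engineers₃*.
*the athletes₄*: the pronoun c-commands this R-expression → coindexation would violate Principle C on *the athletes₄*.
*the delegates₅* and the pronoun do not c-command one another → neither Principle B nor Principle C is at stake; coindexation permitted.

{5}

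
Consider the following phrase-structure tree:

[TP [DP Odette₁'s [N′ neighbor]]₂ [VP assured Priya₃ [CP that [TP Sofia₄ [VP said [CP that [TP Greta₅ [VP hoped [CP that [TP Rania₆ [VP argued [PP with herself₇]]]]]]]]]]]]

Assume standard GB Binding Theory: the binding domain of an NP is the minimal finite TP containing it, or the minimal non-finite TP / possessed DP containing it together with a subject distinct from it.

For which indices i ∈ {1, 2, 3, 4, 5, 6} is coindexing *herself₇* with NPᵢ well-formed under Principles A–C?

{6}

*herself* is an anaphor, so Principle A applies: it must be bound in its binding domain.
Binding domain of *herself₇*: the embedded TP, whose subject is Rania₆.
*Odette₁* does not c-command the anaphor → cannot bind it.
*[Odette₁'s neighbor]₂* c-commands the anaphor but is outside its binding domain → cannot satisfy Principle A.
*Priya₃* c-commands the anaphor but is outside its binding domain → cannot satisfy Principle A.
*Sofia₄* c-commands the anaphor but is outside its binding domain → cannot satisfy Principle A.
*Greta₅* c-commands the anaphor but is outside its binding domain → cannot satisfy Principle A.
*Rania₆* c-commands the anaphor within its binding domain → licit binder.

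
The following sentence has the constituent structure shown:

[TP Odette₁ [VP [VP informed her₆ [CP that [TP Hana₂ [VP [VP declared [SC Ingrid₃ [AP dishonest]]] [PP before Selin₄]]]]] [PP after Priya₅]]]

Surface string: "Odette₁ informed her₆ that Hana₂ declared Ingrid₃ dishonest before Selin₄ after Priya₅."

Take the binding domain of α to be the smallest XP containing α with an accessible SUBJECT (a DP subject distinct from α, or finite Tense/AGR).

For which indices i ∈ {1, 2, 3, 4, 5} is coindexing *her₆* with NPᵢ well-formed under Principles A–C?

*her* is a pronoun, so Principle B applies: it must be free in its binding domain.
Binding domain of *her₆*: the matrix TP, whose subject is Odette₁.
*Odette₁* c-commands the pronoun within its binding domain → coindexation would violate Principle B.
*Hana₂*: the pronoun c-commands this R-expression → coindexation would violate Principle C on *Hana₂*.
*Ingrid₃*: the pronoun c-commands this R-expression → coindexation would violate Principle C on *Ingrid₃*.
*Selin₄*: the pronoun c-commands this R-expression → coindexation would violate Principle C on *Selin₄*.
*Priya₅* and the pronoun do not c-command one another → neither Principle B nor Principle C is at stake; coindexation permitted.

{5}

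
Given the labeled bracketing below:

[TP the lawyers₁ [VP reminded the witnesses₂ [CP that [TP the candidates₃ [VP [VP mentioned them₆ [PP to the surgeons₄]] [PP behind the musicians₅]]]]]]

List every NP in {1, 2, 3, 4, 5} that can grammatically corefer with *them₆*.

*them* is a pronoun, so Principle B applies: it must be free in its binding domain.
Binding domain of *them₆*: the embedded TP, whose subject is the candidates₃.
*the lawyers₁* c-commands the pronoun but from outside its binding domain, and is not c-commanded by it → coindexation permitted.
*the witnesses₂* c-commands the pronoun but from outside its binding domain, and is not c-commanded by it → coindexation permitted.
*the candidates₃* c-commands the pronoun within its binding domain → coindexation would violate Principle B.
*the surgeons₄*: the pronoun c-commands this R-expression → coindexation would violate Principle C on *the surgeons₄*.
*the musicians₅* and the pronoun do not c-command one another → neither Principle B nor Principle C is at stake; coindexation permitted.

{1, 2, 5}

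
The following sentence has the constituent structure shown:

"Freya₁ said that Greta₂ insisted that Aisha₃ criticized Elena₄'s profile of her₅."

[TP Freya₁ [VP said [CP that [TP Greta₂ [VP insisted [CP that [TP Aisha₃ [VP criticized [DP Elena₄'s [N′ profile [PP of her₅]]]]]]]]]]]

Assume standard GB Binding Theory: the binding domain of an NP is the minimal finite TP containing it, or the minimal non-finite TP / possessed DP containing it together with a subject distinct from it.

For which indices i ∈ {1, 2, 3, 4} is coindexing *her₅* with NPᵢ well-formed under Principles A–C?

*her* is a pronoun, so Principle B applies: it must be free in its binding domain.
Binding domain of *her₅*: the possessed DP, whose subject is Elena₄.
*Freya₁* c-commands the pronoun but from outside its binding domain, and is not c-commanded by it → coindexation permitted.
*Greta₂* c-commands the pronoun but from outside its binding domain, and is not c-commanded by it → coindexation permitted.
*Aisha₃* c-commands the pronoun but from outside its binding domain, and is not c-commanded by it → coindexation permitted.
*Elena₄* c-commands the pronoun within its binding domain → coindexation would violate Principle B.

{1, 2, 3}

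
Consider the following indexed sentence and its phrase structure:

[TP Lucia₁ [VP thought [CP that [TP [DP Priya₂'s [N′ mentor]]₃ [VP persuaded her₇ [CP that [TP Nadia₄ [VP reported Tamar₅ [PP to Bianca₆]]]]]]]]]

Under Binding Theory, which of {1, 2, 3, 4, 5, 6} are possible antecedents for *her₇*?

{1, 2}

*her* is a pronoun, so Principle B applies: it must be free in its binding domain.
Binding domain of *her₇*: the embedded TP, whose subject is [Priya₂'s mentor]₃.
*Lucia₁* c-commands the pronoun but from outside its binding domain, and is not c-commanded by it → coindexation permitted.
*Priya₂* and the pronoun do not c-command one another → neither Principle B nor Principle C is at stake; coindexation permitted.
*[Priya₂'s mentor]₃* c-commands the pronoun within its binding domain → coindexation would violate Principle B.
*Nadia₄*: the pronoun c-commands this R-expression → coindexation would violate Principle C on *Nadia₄*.
*Tamar₅*: the pronoun c-commands this R-expression → coindexation would violate Principle C on *Tamar₅*.
*Bianca₆*: the pronoun c-commands this R-expression → coindexation would violate Principle C on *Bianca₆*.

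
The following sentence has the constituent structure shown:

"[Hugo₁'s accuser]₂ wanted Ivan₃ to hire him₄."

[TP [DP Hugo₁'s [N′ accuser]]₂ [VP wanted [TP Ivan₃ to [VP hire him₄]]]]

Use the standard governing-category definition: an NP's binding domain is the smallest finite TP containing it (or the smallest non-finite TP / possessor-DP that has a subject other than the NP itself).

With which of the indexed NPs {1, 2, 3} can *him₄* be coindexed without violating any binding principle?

{1, 2}

*him* is a pronoun, so Principle B applies: it must be free in its binding domain.
Binding domain of *him₄*: the embedded TP, whose subject is Ivan₃.
*Hugo₁* and the pronoun do not c-command one another → neither Principle B nor Principle C is at stake; coindexation permitted.
*[Hugo₁'s accuser]₂* c-commands the pronoun but from outside its binding domain, and is not c-commanded by it → coindexation permitted.
*Ivan₃* c-commands the pronoun within its binding domain → coindexation would violate Principle B.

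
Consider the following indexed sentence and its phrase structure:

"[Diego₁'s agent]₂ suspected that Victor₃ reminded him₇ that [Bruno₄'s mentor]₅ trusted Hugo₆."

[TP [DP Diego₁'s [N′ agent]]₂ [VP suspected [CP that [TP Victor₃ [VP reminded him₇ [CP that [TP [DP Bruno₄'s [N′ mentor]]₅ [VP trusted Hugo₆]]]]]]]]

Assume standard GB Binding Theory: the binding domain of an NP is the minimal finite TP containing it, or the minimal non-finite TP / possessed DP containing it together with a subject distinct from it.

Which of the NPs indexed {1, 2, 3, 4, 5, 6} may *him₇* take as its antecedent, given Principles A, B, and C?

{1, 2}

*him* is a pronoun, so Principle B applies: it must be free in its binding domain.
Binding domain of *him₇*: the embedded TP, whose subject is Victor₃.
*Diego₁* and the pronoun do not c-command one another → neither Principle B nor Principle C is at stake; coindexation permitted.
*[Diego₁'s agent]₂* c-commands the pronoun but from outside its binding domain, and is not c-commanded by it → coindexation permitted.
*Victor₃* c-commands the pronoun within its binding domain → coindexation would violate Principle B.
*Bruno₄*: the pronoun c-commands this R-expression → coindexation would violate Principle C on *Bruno₄*.
*[Bruno₄'s mentor]₅*: the pronoun c-commands this R-expression → coindexation would violate Principle C on *[Bruno₄'s mentor]₅*.
*Hugo₆*: the pronoun c-commands this R-expression → coindexation would violate Principle C on *Hugo₆*.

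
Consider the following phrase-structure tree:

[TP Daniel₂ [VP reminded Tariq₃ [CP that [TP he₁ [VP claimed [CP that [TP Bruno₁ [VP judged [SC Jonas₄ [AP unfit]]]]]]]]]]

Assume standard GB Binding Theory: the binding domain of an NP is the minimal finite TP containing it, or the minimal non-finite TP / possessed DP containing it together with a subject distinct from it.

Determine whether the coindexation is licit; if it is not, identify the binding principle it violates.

Principle C

The two coindexed NPs are *he₁* and *Bruno₁*.
*Bruno₁* is an R-expression. Principle C requires it to be free everywhere.
*he₁* c-commands it and carries the same index.
The R-expression is bound → Principle C violation.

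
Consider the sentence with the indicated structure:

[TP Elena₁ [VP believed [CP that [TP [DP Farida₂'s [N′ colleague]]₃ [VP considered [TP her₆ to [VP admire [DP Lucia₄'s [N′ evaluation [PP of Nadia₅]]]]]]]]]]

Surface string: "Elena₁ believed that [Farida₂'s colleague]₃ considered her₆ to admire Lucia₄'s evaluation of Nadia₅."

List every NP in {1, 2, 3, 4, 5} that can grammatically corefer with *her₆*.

{1, 2}

*her* is a pronoun, so Principle B applies: it must be free in its binding domain.
Binding domain of *her₆*: the embedded TP, whose subject is [Farida₂'s colleague]₃.
*Elena₁* c-commands the pronoun but from outside its binding domain, and is not c-commanded by it → coindexation permitted.
*Farida₂* and the pronoun do not c-command one another → neither Principle B nor Principle C is at stake; coindexation permitted.
*[Farida₂'s colleague]₃* c-commands the pronoun within its binding domain → coindexation would violate Principle B.
*Lucia₄*: the pronoun c-commands this R-expression → coindexation would violate Principle C on *Lucia₄*.
*Nadia₅*: the pronoun c-commands this R-expression → coindexation would violate Principle C on *Nadia₅*.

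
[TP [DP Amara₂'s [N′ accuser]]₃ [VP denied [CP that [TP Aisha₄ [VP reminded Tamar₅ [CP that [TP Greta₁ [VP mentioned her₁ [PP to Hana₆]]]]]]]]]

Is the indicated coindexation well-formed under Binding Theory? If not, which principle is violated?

The two coindexed NPs are *Greta₁* and *her₁*.
*her₁* is a pronoun. Its binding domain is the embedded TP, whose subject is Greta₁.
*Greta₁* c-commands it within that domain and carries the same index.
The pronoun is locally bound → Principle B violation.

Principle B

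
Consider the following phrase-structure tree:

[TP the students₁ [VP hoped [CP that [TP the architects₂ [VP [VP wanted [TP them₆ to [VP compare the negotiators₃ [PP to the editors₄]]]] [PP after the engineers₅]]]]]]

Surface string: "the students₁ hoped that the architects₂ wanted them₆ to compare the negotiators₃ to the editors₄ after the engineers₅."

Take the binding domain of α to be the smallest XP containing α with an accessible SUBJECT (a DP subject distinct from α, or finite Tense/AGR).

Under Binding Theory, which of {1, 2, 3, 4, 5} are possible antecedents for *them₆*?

{1, 5}

*them* is a pronoun, so Principle B applies: it must be free in its binding domain.
Binding domain of *them₆*: the embedded TP, whose subject is the architects₂.
*the students₁* c-commands the pronoun but from outside its binding domain, and is not c-commanded by it → coindexation permitted.
*the architects₂* c-commands the pronoun within its binding domain → coindexation would violate Principle B.
*the negotiators₃*: the pronoun c-commands this R-expression → coindexation would violate Principle C on *the negotiators₃*.
*the editors₄*: the pronoun c-commands this R-expression → coindexation would violate Principle C on *the editors₄*.
*the engineers₅* and the pronoun do not c-command one another → neither Principle B nor Principle C is at stake; coindexation permitted.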